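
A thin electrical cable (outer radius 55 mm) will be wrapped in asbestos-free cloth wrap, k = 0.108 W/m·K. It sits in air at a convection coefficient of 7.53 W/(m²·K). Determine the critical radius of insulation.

r_cr ≈ 14.3 mm

For a cylinder r_cr = k/h = 0.108/7.53
r_cr = 14.3 mm; since the bare radius (55 mm) is above r_cr, any added insulation will reduce heat loss.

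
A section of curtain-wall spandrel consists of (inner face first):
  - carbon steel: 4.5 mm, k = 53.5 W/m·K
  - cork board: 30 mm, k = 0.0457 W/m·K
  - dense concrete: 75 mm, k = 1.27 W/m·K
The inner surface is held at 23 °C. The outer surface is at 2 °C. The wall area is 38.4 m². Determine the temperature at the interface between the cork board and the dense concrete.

T ≈ 3.73 °C

Thermal resistances in series:
R_carbon steel = L/(kA) = 0.0045/(53.5×38.4) = 2.19×10^-6 K/W
R_cork board = L/(kA) = 0.03/(0.0457×38.4) = 0.0171 K/W
R_dense concrete = L/(kA) = 0.075/(1.27×38.4) = 0.001538 K/W
R_total = 0.01864 K/W;  Q = ΔT/R_total = 21/0.01864 = 1127 W
T_interface = T_inner − Q·ΣR(inner→interface) = 23 − 1130×0.0171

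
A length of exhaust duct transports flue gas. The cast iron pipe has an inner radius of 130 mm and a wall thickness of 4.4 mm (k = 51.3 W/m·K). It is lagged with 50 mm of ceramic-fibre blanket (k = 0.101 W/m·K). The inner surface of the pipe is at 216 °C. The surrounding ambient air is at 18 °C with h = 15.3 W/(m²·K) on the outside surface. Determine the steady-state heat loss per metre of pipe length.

q′ ≈ 357 W/m

Cylindrical conduction, so R = ln(r₂/r₁)/(2πkL) per layer, in series:
R_cast iron pipe wall = ln(134.4/130)/(2π×51.3×1) = 1.033×10^-4 K/W
R_ceramic-fibre blanket = ln(184.4/134.4)/(2π×0.101×1) = 0.4984 K/W
R_outer film = 1/(h_o·2πr_oL) = 1/(15.3×2π×0.1844×1) = 0.05641 K/W
R_total = 0.5549 K/W
Q = ΔT/R_total = 198/0.5549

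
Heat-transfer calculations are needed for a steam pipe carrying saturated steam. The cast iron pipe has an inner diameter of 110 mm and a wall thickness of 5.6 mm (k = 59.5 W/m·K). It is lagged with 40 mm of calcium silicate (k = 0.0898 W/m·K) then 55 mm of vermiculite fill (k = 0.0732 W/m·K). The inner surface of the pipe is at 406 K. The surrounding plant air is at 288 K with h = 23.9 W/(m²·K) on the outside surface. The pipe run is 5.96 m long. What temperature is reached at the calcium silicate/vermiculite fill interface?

Cylindrical conduction, so R = ln(r₂/r₁)/(2πkL) per layer, in series:
R_cast iron pipe wall = ln(60.6/55)/(2π×59.5×5.96) = 4.352×10^-5 K/W
R_calcium silicate = ln(100.6/60.6)/(2π×0.0898×5.96) = 0.1507 K/W
R_vermiculite fill = ln(155.6/100.6)/(2π×0.0732×5.96) = 0.1591 K/W
R_outer film = 1/(h_o·2πr_oL) = 1/(23.9×2π×0.1556×5.96) = 0.007181 K/W
R_total = 0.3171 K/W
Q = ΔT/R_total = 118/0.3171
Q = 372 W
T_interface = T_inner − Q·ΣR(inner→interface) = 406 − 372×0.1508

T ≈ 350 K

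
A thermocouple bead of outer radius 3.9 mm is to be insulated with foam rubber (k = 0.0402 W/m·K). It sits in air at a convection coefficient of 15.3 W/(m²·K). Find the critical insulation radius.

For a sphere r_cr = 2k/h = 2×0.0402/15.3
r_cr = 5.25 mm; since the bare radius (3.9 mm) is below r_cr, adding a thin layer of insulation will *increase* heat loss.

r_cr ≈ 5.25 mm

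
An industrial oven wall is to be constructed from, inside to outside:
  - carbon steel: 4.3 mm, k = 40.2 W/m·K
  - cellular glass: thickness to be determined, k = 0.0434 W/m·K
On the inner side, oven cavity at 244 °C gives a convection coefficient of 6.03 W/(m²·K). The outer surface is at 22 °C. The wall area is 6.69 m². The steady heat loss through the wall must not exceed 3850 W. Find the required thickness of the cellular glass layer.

L ≈ 9.54 mm

Thermal resistances in series:
R_inner film = 1/(h_i·A) = 1/(6.03×6.69) = 0.02479 K/W
R_carbon steel = L/(kA) = 0.0043/(40.2×6.69) = 1.599×10^-5 K/W
Sum of the known resistances R_other = 0.0248 K/W
Required total resistance R_tot = ΔT/Q_allow = 222/3850 = 0.05766 K/W
R_cellular glass = R_tot − R_other = 0.03286 K/W
L = R·k·A = 0.03286×0.0434×6.69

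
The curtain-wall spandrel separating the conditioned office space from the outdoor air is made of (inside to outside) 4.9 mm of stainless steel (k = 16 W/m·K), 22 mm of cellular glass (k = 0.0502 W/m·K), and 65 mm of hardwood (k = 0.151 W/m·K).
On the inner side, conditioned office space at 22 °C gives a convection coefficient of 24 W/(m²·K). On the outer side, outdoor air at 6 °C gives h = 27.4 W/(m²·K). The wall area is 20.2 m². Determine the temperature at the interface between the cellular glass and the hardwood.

Using the resistance-network approach (series):
R_inner film = 1/(h_i·A) = 1/(24×20.2) = 0.002063 K/W
R_stainless steel = L/(kA) = 0.0049/(16×20.2) = 1.516×10^-5 K/W
R_cellular glass = L/(kA) = 0.022/(0.0502×20.2) = 0.0217 K/W
R_hardwood = L/(kA) = 0.065/(0.151×20.2) = 0.02131 K/W
R_outer film = 1/(h_o·A) = 1/(27.4×20.2) = 0.001807 K/W
R_total = 0.04689 K/W;  Q = ΔT/R_total = 16/0.04689 = 341.2 W
T_interface = T_inner − Q·ΣR(inner→interface) = 22 − 341×0.02377

T ≈ 13.9 °C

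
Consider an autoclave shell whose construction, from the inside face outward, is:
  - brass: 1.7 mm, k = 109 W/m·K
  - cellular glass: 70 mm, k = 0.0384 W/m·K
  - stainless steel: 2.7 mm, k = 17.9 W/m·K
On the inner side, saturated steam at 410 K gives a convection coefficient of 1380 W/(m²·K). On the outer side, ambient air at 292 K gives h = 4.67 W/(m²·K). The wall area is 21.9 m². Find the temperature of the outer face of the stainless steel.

T ≈ 304 K

Series thermal resistances:
R_inner film = 1/(h_i·A) = 1/(1380×21.9) = 3.309×10^-5 K/W
R_brass = L/(kA) = 0.0017/(109×21.9) = 7.122×10^-7 K/W
R_cellular glass = L/(kA) = 0.07/(0.0384×21.9) = 0.08324 K/W
R_stainless steel = L/(kA) = 0.0027/(17.9×21.9) = 6.888×10^-6 K/W
R_outer film = 1/(h_o·A) = 1/(4.67×21.9) = 0.009778 K/W
R_total = 0.09306 K/W;  Q = ΔT/R_total = 118/0.09306 = 1268 W
T_interface = T_inner − Q·ΣR(inner→interface) = 410 − 1270×0.08328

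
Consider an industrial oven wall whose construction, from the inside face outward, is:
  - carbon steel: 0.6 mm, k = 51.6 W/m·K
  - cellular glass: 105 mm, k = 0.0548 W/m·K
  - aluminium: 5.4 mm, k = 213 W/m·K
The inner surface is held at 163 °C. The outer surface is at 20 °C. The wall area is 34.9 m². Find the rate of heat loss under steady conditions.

Q ≈ 2600 W

Thermal resistances in series:
R_carbon steel = L/(kA) = 0.0006/(51.6×34.9) = 3.332×10^-7 K/W
R_cellular glass = L/(kA) = 0.105/(0.0548×34.9) = 0.0549 K/W
R_aluminium = L/(kA) = 0.0054/(213×34.9) = 7.264×10^-7 K/W
R_total = 0.0549 K/W
Q = ΔT / R_total = 143 / 0.0549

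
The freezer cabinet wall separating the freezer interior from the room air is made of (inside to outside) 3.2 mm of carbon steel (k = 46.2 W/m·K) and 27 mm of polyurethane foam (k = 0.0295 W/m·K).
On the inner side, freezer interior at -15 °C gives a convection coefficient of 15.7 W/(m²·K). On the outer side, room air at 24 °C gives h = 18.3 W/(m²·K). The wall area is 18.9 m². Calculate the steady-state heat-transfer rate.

Q ≈ 713 W

Using the resistance-network approach (series):
R_inner film = 1/(h_i·A) = 1/(15.7×18.9) = 0.00337 K/W
R_carbon steel = L/(kA) = 0.0032/(46.2×18.9) = 3.665×10^-6 K/W
R_polyurethane foam = L/(kA) = 0.027/(0.0295×18.9) = 0.04843 K/W
R_outer film = 1/(h_o·A) = 1/(18.3×18.9) = 0.002891 K/W
R_total = 0.05469 K/W
Q = ΔT / R_total = 39 / 0.05469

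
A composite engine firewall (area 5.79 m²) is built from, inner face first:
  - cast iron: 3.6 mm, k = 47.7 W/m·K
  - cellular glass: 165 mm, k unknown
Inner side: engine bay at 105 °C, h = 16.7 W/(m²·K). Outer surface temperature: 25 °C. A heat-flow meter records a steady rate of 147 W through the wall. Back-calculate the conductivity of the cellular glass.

Model the wall as resistances in series:
R_inner film = 1/(h_i·A) = 1/(16.7×5.79) = 0.01034 K/W
R_cast iron = L/(kA) = 0.0036/(47.7×5.79) = 1.303×10^-5 K/W
Sum of known resistances R_other = 0.01036 K/W
Total R = ΔT/Q = 80/147 = 0.5442 K/W
R_cellular glass = R_total − R_other = 0.5339 K/W
k = L/(R·A) = 0.165/(0.5339×5.79)

k ≈ 0.0534 W/(m·K)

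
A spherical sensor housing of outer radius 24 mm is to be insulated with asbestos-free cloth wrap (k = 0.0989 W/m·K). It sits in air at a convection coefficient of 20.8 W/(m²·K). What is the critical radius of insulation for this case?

r_cr ≈ 9.51 mm

For a sphere r_cr = 2k/h = 2×0.0989/20.8
r_cr = 9.51 mm; since the bare radius (24 mm) is above r_cr, any added insulation will reduce heat loss.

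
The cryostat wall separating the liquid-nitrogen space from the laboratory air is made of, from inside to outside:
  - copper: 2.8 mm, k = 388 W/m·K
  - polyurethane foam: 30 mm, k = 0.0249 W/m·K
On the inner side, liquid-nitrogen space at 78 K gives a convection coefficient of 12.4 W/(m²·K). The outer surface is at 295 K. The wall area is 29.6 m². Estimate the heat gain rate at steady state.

Thermal resistances in series:
R_inner film = 1/(h_i·A) = 1/(12.4×29.6) = 0.002724 K/W
R_copper = L/(kA) = 0.0028/(388×29.6) = 2.438×10^-7 K/W
R_polyurethane foam = L/(kA) = 0.03/(0.0249×29.6) = 0.0407 K/W
R_total = 0.04343 K/W
Q = ΔT / R_total = 217 / 0.04343

Q ≈ 5000 W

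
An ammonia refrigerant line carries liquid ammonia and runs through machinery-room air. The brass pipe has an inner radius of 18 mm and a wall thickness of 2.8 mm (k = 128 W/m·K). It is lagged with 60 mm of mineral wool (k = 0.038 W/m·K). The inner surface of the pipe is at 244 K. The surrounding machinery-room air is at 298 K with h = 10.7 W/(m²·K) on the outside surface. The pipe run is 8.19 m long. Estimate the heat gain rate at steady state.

Cylindrical conduction, so R = ln(r₂/r₁)/(2πkL) per layer, in series:
R_brass pipe wall = ln(20.8/18)/(2π×128×8.19) = 2.195×10^-5 K/W
R_mineral wool = ln(80.8/20.8)/(2π×0.038×8.19) = 0.694 K/W
R_outer film = 1/(h_o·2πr_oL) = 1/(10.7×2π×0.0808×8.19) = 0.02248 K/W
R_total = 0.7165 K/W
Q = ΔT/R_total = 54/0.7165

Q ≈ 75.4 W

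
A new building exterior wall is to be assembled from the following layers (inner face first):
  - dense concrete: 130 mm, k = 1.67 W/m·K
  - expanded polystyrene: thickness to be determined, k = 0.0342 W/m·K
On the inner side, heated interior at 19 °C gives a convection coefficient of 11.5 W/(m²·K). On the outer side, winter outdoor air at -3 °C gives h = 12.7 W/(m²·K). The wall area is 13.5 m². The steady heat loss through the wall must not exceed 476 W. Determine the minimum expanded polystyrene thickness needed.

Treating each layer as a thermal resistance in series:
R_inner film = 1/(h_i·A) = 1/(11.5×13.5) = 0.006441 K/W
R_dense concrete = L/(kA) = 0.13/(1.67×13.5) = 0.005766 K/W
R_outer film = 1/(h_o·A) = 1/(12.7×13.5) = 0.005833 K/W
Sum of the known resistances R_other = 0.01804 K/W
Required total resistance R_tot = ΔT/Q_allow = 22/476 = 0.04622 K/W
R_expanded polystyrene = R_tot − R_other = 0.02818 K/W
L = R·k·A = 0.02818×0.0342×13.5

L ≈ 13 mm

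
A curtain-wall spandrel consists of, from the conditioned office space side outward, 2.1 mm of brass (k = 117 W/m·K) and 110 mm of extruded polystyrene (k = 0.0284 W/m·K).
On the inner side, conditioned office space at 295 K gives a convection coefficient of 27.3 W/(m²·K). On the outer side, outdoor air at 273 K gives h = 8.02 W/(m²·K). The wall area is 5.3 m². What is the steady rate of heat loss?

Treating each layer as a thermal resistance in series:
R_inner film = 1/(h_i·A) = 1/(27.3×5.3) = 0.006911 K/W
R_brass = L/(kA) = 0.0021/(117×5.3) = 3.387×10^-6 K/W
R_extruded polystyrene = L/(kA) = 0.11/(0.0284×5.3) = 0.7308 K/W
R_outer film = 1/(h_o·A) = 1/(8.02×5.3) = 0.02353 K/W
R_total = 0.7612 K/W
Q = ΔT / R_total = 22 / 0.7612

Q ≈ 28.9 W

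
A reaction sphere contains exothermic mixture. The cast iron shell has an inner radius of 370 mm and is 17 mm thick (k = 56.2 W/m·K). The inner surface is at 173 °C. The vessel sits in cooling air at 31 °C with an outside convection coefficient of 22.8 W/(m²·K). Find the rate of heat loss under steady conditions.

Radial (spherical) resistances in series:
R_cast iron shell = (1/0.37 − 1/0.387)/(4π×56.2) = 1.681×10^-4 K/W
R_outer film = 1/(h·4πr_o²) = 1/(22.8×4π×0.387²) = 0.0233 K/W
R_total = 0.02347 K/W
Q = ΔT/R_total = 142/0.02347

Q ≈ 6050 W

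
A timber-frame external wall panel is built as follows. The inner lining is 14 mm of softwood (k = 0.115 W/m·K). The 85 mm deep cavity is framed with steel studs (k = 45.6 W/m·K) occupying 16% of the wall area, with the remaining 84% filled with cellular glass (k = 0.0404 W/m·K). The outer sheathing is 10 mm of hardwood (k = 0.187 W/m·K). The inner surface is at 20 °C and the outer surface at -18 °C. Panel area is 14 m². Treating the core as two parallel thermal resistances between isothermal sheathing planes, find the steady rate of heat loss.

Sheathing layers in series; stud and cavity paths in parallel between them.
R_inner = 0.014/(0.115×14) = 0.008696 K/W
R_stud  = 0.085/(45.6×0.16×14) = 8.322×10^-4 K/W
R_cav   = 0.085/(0.0404×0.84×14) = 0.1789 K/W
1/R_core = 1/R_stud + 1/R_cav → R_core = 8.283×10^-4 K/W
R_outer = 0.01/(0.187×14) = 0.00382 K/W
R_total = 0.01334 K/W
Q = ΔT/R_total = 38/0.01334

Q ≈ 2850 W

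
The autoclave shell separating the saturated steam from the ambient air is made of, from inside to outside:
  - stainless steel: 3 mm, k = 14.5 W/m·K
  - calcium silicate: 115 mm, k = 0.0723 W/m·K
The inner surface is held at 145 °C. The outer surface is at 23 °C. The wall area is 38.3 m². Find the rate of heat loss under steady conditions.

Model the wall as resistances in series:
R_stainless steel = L/(kA) = 0.003/(14.5×38.3) = 5.402×10^-6 K/W
R_calcium silicate = L/(kA) = 0.115/(0.0723×38.3) = 0.04153 K/W
R_total = 0.04154 K/W
Q = ΔT / R_total = 122 / 0.04154

Q ≈ 2940 W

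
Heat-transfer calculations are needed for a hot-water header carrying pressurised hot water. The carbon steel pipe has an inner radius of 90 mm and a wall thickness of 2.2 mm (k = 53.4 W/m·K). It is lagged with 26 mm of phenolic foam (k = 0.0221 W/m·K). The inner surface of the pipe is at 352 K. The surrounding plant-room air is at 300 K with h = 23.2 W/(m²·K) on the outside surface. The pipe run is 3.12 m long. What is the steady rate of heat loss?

Cylindrical conduction, so R = ln(r₂/r₁)/(2πkL) per layer, in series:
R_carbon steel pipe wall = ln(92.2/90)/(2π×53.4×3.12) = 2.307×10^-5 K/W
R_phenolic foam = ln(118.2/92.2)/(2π×0.0221×3.12) = 0.5734 K/W
R_outer film = 1/(h_o·2πr_oL) = 1/(23.2×2π×0.1182×3.12) = 0.0186 K/W
R_total = 0.592 K/W
Q = ΔT/R_total = 52/0.592

Q ≈ 87.8 W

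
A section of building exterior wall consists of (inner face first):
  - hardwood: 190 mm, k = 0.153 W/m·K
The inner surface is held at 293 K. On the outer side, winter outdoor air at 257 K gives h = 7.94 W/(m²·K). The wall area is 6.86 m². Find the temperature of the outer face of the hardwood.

T ≈ 260 K

Model the wall as resistances in series:
R_hardwood = L/(kA) = 0.19/(0.153×6.86) = 0.181 K/W
R_outer film = 1/(h_o·A) = 1/(7.94×6.86) = 0.01836 K/W
R_total = 0.1994 K/W;  Q = ΔT/R_total = 36/0.1994 = 180.6 W
T_interface = T_inner − Q·ΣR(inner→interface) = 293 − 181×0.181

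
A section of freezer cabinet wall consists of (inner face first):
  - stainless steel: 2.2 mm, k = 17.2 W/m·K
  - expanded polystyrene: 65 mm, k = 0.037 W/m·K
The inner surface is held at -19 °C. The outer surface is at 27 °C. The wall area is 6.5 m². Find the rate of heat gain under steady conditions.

Thermal resistances in series:
R_stainless steel = L/(kA) = 0.0022/(17.2×6.5) = 1.968×10^-5 K/W
R_expanded polystyrene = L/(kA) = 0.065/(0.037×6.5) = 0.2703 K/W
R_total = 0.2703 K/W
Q = ΔT / R_total = 46 / 0.2703

Q ≈ 170 W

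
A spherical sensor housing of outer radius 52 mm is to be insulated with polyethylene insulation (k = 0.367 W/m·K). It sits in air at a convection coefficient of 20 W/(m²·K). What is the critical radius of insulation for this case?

r_cr ≈ 36.7 mm

For a sphere r_cr = 2k/h = 2×0.367/20
r_cr = 36.7 mm; since the bare radius (52 mm) is above r_cr, any added insulation will reduce heat loss.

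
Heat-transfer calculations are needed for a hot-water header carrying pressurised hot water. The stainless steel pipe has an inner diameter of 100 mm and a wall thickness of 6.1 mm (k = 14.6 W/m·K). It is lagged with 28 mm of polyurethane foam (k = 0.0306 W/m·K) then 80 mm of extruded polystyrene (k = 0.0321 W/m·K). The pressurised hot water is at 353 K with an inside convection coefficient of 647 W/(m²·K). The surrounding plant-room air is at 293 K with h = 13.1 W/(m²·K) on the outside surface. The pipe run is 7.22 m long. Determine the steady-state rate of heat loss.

Q ≈ 78.8 W

Per-layer cylindrical resistances, series-summed:
R_inner film = 1/(h_i·2πr₁L) = 1/(647×2π×0.05×7.22) = 6.814×10^-4 K/W
R_stainless steel pipe wall = ln(56.1/50)/(2π×14.6×7.22) = 1.738×10^-4 K/W
R_polyurethane foam = ln(84.1/56.1)/(2π×0.0306×7.22) = 0.2917 K/W
R_extruded polystyrene = ln(164.1/84.1)/(2π×0.0321×7.22) = 0.459 K/W
R_outer film = 1/(h_o·2πr_oL) = 1/(13.1×2π×0.1641×7.22) = 0.01025 K/W
R_total = 0.7618 K/W
Q = ΔT/R_total = 60/0.7618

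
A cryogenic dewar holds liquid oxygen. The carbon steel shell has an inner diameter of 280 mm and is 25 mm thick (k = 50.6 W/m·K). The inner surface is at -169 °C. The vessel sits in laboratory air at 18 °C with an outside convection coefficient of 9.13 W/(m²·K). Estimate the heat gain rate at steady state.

Q ≈ 581 W

Radial (spherical) resistances in series:
R_carbon steel shell = (1/0.14 − 1/0.165)/(4π×50.6) = 0.001702 K/W
R_outer film = 1/(h·4πr_o²) = 1/(9.13×4π×0.165²) = 0.3201 K/W
R_total = 0.3219 K/W
Q = ΔT/R_total = 187/0.3219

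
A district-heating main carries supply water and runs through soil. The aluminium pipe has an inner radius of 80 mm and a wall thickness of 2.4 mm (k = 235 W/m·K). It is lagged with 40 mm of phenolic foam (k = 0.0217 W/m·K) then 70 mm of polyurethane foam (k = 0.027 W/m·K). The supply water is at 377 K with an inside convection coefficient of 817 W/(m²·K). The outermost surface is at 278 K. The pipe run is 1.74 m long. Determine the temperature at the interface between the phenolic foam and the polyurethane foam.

For a radial system each layer contributes R = ln(r_out/r_in)/(2πkL); films add R = 1/(hA).
R_inner film = 1/(h_i·2πr₁L) = 1/(817×2π×0.08×1.74) = 0.001399 K/W
R_aluminium pipe wall = ln(82.4/80)/(2π×235×1.74) = 1.151×10^-5 K/W
R_phenolic foam = ln(122.4/82.4)/(2π×0.0217×1.74) = 1.668 K/W
R_polyurethane foam = ln(192.4/122.4)/(2π×0.027×1.74) = 1.532 K/W
R_total = 3.202 K/W
Q = ΔT/R_total = 99/3.202
Q = 30.9 W
T_interface = T_inner − Q·ΣR(inner→interface) = 377 − 30.9×1.669

T ≈ 325 K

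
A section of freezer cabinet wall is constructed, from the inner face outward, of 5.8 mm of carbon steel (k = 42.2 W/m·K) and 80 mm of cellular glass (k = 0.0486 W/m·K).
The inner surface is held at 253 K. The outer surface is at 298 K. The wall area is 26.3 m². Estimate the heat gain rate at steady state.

Q ≈ 719 W

Series thermal resistances:
R_carbon steel = L/(kA) = 0.0058/(42.2×26.3) = 5.226×10^-6 K/W
R_cellular glass = L/(kA) = 0.08/(0.0486×26.3) = 0.06259 K/W
R_total = 0.06259 K/W
Q = ΔT / R_total = 45 / 0.06259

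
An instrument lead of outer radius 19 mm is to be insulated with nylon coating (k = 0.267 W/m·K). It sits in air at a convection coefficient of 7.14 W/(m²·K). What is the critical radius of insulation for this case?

For a cylinder r_cr = k/h = 0.267/7.14
r_cr = 37.4 mm; since the bare radius (19 mm) is below r_cr, adding a thin layer of insulation will *increase* heat loss.

r_cr ≈ 37.4 mm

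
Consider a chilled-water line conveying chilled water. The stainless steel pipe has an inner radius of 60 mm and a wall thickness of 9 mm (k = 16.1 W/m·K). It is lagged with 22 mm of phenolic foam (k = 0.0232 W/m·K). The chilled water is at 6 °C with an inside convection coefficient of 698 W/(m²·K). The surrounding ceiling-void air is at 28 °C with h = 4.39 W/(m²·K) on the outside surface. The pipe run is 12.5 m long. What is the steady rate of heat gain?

Q ≈ 119 W

Radial resistances (cylindrical: R_cond = ln(r_o/r_i)/(2πkL), R_conv = 1/(h·2πrL)):
R_inner film = 1/(h_i·2πr₁L) = 1/(698×2π×0.06×12.5) = 3.04×10^-4 K/W
R_stainless steel pipe wall = ln(69/60)/(2π×16.1×12.5) = 1.105×10^-4 K/W
R_phenolic foam = ln(91/69)/(2π×0.0232×12.5) = 0.1519 K/W
R_outer film = 1/(h_o·2πr_oL) = 1/(4.39×2π×0.091×12.5) = 0.03187 K/W
R_total = 0.1842 K/W
Q = ΔT/R_total = 22/0.1842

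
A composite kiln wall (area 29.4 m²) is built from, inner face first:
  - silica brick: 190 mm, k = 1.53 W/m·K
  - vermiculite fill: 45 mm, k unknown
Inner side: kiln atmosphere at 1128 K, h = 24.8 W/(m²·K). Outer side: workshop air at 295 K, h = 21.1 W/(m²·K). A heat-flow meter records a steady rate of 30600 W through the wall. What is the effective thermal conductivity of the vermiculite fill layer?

Model the wall as resistances in series:
R_inner film = 1/(h_i·A) = 1/(24.8×29.4) = 0.001372 K/W
R_silica brick = L/(kA) = 0.19/(1.53×29.4) = 0.004224 K/W
R_outer film = 1/(h_o·A) = 1/(21.1×29.4) = 0.001612 K/W
Sum of known resistances R_other = 0.007207 K/W
Total R = ΔT/Q = 833/30600 = 0.02722 K/W
R_vermiculite fill = R_total − R_other = 0.02001 K/W
k = L/(R·A) = 0.045/(0.02001×29.4)

k ≈ 0.0765 W/(m·K)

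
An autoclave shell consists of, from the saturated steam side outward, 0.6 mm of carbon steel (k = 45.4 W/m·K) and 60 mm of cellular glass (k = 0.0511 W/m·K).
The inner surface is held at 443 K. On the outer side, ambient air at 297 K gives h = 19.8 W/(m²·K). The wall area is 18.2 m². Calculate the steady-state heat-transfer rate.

Thermal resistances in series:
R_carbon steel = L/(kA) = 0.0006/(45.4×18.2) = 7.261×10^-7 K/W
R_cellular glass = L/(kA) = 0.06/(0.0511×18.2) = 0.06451 K/W
R_outer film = 1/(h_o·A) = 1/(19.8×18.2) = 0.002775 K/W
R_total = 0.06729 K/W
Q = ΔT / R_total = 146 / 0.06729

Q ≈ 2170 W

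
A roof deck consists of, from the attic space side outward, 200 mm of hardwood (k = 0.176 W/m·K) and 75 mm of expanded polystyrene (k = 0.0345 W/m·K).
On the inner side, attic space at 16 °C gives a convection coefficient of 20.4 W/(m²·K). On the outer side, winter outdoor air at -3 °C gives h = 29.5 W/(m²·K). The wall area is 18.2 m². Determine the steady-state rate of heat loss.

Q ≈ 102 W

Treating each layer as a thermal resistance in series:
R_inner film = 1/(h_i·A) = 1/(20.4×18.2) = 0.002693 K/W
R_hardwood = L/(kA) = 0.2/(0.176×18.2) = 0.06244 K/W
R_expanded polystyrene = L/(kA) = 0.075/(0.0345×18.2) = 0.1194 K/W
R_outer film = 1/(h_o·A) = 1/(29.5×18.2) = 0.001863 K/W
R_total = 0.1864 K/W
Q = ΔT / R_total = 19 / 0.1864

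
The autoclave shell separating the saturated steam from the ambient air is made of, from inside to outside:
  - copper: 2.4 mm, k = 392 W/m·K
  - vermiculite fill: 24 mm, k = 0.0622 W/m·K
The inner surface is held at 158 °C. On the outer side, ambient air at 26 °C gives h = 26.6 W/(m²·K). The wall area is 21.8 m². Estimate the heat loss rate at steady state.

Q ≈ 6800 W

Treating each layer as a thermal resistance in series:
R_copper = L/(kA) = 0.0024/(392×21.8) = 2.808×10^-7 K/W
R_vermiculite fill = L/(kA) = 0.024/(0.0622×21.8) = 0.0177 K/W
R_outer film = 1/(h_o·A) = 1/(26.6×21.8) = 0.001724 K/W
R_total = 0.01942 K/W
Q = ΔT / R_total = 132 / 0.01942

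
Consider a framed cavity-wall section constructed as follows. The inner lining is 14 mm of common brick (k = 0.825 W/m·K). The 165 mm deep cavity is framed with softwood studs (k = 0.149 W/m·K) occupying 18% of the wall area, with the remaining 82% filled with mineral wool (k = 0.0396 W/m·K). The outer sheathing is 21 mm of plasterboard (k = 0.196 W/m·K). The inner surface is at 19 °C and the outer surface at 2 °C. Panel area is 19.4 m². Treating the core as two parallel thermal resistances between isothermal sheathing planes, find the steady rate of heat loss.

Sheathing layers in series; stud and cavity paths in parallel between them.
R_inner = 0.014/(0.825×19.4) = 8.747×10^-4 K/W
R_stud  = 0.165/(0.149×0.18×19.4) = 0.3171 K/W
R_cav   = 0.165/(0.0396×0.82×19.4) = 0.2619 K/W
1/R_core = 1/R_stud + 1/R_cav → R_core = 0.1434 K/W
R_outer = 0.021/(0.196×19.4) = 0.005523 K/W
R_total = 0.1498 K/W
Q = ΔT/R_total = 17/0.1498

Q ≈ 113 W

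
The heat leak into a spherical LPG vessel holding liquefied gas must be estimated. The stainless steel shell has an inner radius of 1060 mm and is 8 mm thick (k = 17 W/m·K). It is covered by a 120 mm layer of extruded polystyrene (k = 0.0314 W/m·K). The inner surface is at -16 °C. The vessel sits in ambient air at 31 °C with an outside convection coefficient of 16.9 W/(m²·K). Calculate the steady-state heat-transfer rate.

Spherical conduction: R = (1/r_in − 1/r_out)/(4πk) per layer; series-sum.
R_stainless steel shell = (1/1.06 − 1/1.068)/(4π×17) = 3.308×10^-5 K/W
R_extruded polystyrene = (1/1.068 − 1/1.188)/(4π×0.0314) = 0.2397 K/W
R_outer film = 1/(h·4πr_o²) = 1/(16.9×4π×1.188²) = 0.003336 K/W
R_total = 0.2431 K/W
Q = ΔT/R_total = 47/0.2431

Q ≈ 193 W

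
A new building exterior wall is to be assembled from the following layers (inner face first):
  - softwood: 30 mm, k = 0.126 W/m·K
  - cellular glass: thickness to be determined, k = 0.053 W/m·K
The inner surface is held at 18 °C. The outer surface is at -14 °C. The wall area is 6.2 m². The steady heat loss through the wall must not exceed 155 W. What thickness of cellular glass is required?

Series thermal resistances:
R_softwood = L/(kA) = 0.03/(0.126×6.2) = 0.0384 K/W
Sum of the known resistances R_other = 0.0384 K/W
Required total resistance R_tot = ΔT/Q_allow = 32/155 = 0.2065 K/W
R_cellular glass = R_tot − R_other = 0.168 K/W
L = R·k·A = 0.168×0.053×6.2

L ≈ 55.2 mm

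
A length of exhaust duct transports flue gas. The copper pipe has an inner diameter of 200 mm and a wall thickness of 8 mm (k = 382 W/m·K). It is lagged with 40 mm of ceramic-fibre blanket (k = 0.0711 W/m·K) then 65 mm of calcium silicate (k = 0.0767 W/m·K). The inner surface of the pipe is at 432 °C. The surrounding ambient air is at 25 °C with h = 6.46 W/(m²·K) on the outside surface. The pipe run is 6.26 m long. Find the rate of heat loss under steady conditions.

Q ≈ 1620 W

Treating each annulus and film as a series resistance:
R_copper pipe wall = ln(108/100)/(2π×382×6.26) = 5.122×10^-6 K/W
R_ceramic-fibre blanket = ln(148/108)/(2π×0.0711×6.26) = 0.1127 K/W
R_calcium silicate = ln(213/148)/(2π×0.0767×6.26) = 0.1207 K/W
R_outer film = 1/(h_o·2πr_oL) = 1/(6.46×2π×0.213×6.26) = 0.01848 K/W
R_total = 0.2518 K/W
Q = ΔT/R_total = 407/0.2518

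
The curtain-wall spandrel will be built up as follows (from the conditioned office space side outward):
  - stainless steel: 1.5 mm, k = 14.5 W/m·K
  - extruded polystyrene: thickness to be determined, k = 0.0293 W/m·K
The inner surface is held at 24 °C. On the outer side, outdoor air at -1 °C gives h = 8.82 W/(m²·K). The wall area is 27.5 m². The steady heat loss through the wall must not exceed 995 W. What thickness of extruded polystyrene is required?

L ≈ 16.9 mm

Using the resistance-network approach (series):
R_stainless steel = L/(kA) = 0.0015/(14.5×27.5) = 3.762×10^-6 K/W
R_outer film = 1/(h_o·A) = 1/(8.82×27.5) = 0.004123 K/W
Sum of the known resistances R_other = 0.004127 K/W
Required total resistance R_tot = ΔT/Q_allow = 25/995 = 0.02513 K/W
R_extruded polystyrene = R_tot − R_other = 0.021 K/W
L = R·k·A = 0.021×0.0293×27.5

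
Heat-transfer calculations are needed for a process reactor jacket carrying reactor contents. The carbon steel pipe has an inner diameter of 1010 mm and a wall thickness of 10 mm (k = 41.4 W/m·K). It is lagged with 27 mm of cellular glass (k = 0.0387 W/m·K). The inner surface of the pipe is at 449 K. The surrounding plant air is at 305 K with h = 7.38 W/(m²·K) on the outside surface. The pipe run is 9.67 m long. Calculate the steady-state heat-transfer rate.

Treating each annulus and film as a series resistance:
R_carbon steel pipe wall = ln(515/505)/(2π×41.4×9.67) = 7.795×10^-6 K/W
R_cellular glass = ln(542/515)/(2π×0.0387×9.67) = 0.02173 K/W
R_outer film = 1/(h_o·2πr_oL) = 1/(7.38×2π×0.542×9.67) = 0.004115 K/W
R_total = 0.02585 K/W
Q = ΔT/R_total = 144/0.02585

Q ≈ 5570 W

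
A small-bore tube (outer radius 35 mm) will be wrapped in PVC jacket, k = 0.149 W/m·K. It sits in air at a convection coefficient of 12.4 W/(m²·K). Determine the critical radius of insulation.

r_cr ≈ 12 mm

For a cylinder r_cr = k/h = 0.149/12.4
r_cr = 12 mm; since the bare radius (35 mm) is above r_cr, any added insulation will reduce heat loss.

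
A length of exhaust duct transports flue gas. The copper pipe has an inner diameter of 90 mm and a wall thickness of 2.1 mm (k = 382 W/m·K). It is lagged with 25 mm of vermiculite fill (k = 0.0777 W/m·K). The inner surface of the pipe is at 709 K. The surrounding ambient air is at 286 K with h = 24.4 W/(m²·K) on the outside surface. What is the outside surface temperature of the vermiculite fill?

T ≈ 326 K

Per-layer cylindrical resistances, series-summed:
R_copper pipe wall = ln(47.1/45)/(2π×382×1) = 1.9×10^-5 K/W
R_vermiculite fill = ln(72.1/47.1)/(2π×0.0777×1) = 0.8721 K/W
R_outer film = 1/(h_o·2πr_oL) = 1/(24.4×2π×0.0721×1) = 0.09047 K/W
R_total = 0.9626 K/W
Q = ΔT/R_total = 423/0.9626
Q = 439 W/m
T_interface = T_inner − Q·ΣR(inner→interface) = 709 − 439×0.8722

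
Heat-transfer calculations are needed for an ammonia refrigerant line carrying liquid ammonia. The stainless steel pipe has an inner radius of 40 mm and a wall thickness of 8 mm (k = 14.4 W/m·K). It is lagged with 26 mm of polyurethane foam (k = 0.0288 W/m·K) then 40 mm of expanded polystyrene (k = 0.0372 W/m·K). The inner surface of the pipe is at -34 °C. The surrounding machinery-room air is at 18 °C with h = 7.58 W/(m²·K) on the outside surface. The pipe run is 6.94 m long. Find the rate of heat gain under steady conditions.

Q ≈ 81.5 W

Treating each annulus and film as a series resistance:
R_stainless steel pipe wall = ln(48/40)/(2π×14.4×6.94) = 2.904×10^-4 K/W
R_polyurethane foam = ln(74/48)/(2π×0.0288×6.94) = 0.3447 K/W
R_expanded polystyrene = ln(114/74)/(2π×0.0372×6.94) = 0.2664 K/W
R_outer film = 1/(h_o·2πr_oL) = 1/(7.58×2π×0.114×6.94) = 0.02654 K/W
R_total = 0.6379 K/W
Q = ΔT/R_total = 52/0.6379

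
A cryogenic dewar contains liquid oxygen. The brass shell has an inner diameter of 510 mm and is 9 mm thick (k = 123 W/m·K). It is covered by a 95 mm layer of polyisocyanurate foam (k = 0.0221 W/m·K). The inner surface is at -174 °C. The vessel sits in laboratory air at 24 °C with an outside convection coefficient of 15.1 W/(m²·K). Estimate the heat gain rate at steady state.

Each spherical layer contributes R = (1/r_i − 1/r_o)/(4πk):
R_brass shell = (1/0.255 − 1/0.264)/(4π×123) = 8.649×10^-5 K/W
R_polyisocyanurate foam = (1/0.264 − 1/0.359)/(4π×0.0221) = 3.609 K/W
R_outer film = 1/(h·4πr_o²) = 1/(15.1×4π×0.359²) = 0.04089 K/W
R_total = 3.65 K/W
Q = ΔT/R_total = 198/3.65

Q ≈ 54.2 W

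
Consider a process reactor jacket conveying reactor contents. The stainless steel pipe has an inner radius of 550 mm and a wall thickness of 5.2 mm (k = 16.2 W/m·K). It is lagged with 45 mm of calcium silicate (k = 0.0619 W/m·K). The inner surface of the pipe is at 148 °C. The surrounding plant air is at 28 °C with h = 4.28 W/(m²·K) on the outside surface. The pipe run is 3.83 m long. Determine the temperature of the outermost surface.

Per-layer cylindrical resistances, series-summed:
R_stainless steel pipe wall = ln(555.2/550)/(2π×16.2×3.83) = 2.414×10^-5 K/W
R_calcium silicate = ln(600.2/555.2)/(2π×0.0619×3.83) = 0.05232 K/W
R_outer film = 1/(h_o·2πr_oL) = 1/(4.28×2π×0.6002×3.83) = 0.01618 K/W
R_total = 0.06852 K/W
Q = ΔT/R_total = 120/0.06852
Q = 1750 W
T_interface = T_inner − Q·ΣR(inner→interface) = 148 − 1750×0.05234

T ≈ 56.3 °C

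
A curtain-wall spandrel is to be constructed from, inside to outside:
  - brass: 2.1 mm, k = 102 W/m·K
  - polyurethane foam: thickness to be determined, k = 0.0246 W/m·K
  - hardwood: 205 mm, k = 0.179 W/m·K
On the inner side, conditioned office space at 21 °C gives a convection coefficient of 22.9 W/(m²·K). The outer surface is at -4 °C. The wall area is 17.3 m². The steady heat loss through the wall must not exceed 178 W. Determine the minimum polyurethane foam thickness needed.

Series thermal resistances:
R_inner film = 1/(h_i·A) = 1/(22.9×17.3) = 0.002524 K/W
R_brass = L/(kA) = 0.0021/(102×17.3) = 1.19×10^-6 K/W
R_hardwood = L/(kA) = 0.205/(0.179×17.3) = 0.0662 K/W
Sum of the known resistances R_other = 0.06872 K/W
Required total resistance R_tot = ΔT/Q_allow = 25/178 = 0.1404 K/W
R_polyurethane foam = R_tot − R_other = 0.07172 K/W
L = R·k·A = 0.07172×0.0246×17.3

L ≈ 30.5 mm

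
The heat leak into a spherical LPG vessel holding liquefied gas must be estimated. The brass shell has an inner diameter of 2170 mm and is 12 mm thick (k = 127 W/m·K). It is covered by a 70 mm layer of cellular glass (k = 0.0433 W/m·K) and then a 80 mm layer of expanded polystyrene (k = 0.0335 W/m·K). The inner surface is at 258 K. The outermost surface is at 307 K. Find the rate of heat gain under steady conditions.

Q ≈ 212 W

Each spherical layer contributes R = (1/r_i − 1/r_o)/(4πk):
R_brass shell = (1/1.085 − 1/1.097)/(4π×127) = 6.317×10^-6 K/W
R_cellular glass = (1/1.097 − 1/1.167)/(4π×0.0433) = 0.1005 K/W
R_expanded polystyrene = (1/1.167 − 1/1.247)/(4π×0.0335) = 0.1306 K/W
R_total = 0.2311 K/W
Q = ΔT/R_total = 49/0.2311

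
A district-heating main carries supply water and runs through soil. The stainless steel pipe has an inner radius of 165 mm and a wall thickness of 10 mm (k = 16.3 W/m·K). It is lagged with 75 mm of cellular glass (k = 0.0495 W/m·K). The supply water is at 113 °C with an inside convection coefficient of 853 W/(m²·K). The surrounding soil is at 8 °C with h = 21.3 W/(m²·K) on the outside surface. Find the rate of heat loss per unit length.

q′ ≈ 89.1 W/m

For a radial system each layer contributes R = ln(r_out/r_in)/(2πkL); films add R = 1/(hA).
R_inner film = 1/(h_i·2πr₁L) = 1/(853×2π×0.165×1) = 0.001131 K/W
R_stainless steel pipe wall = ln(175/165)/(2π×16.3×1) = 5.745×10^-4 K/W
R_cellular glass = ln(250/175)/(2π×0.0495×1) = 1.147 K/W
R_outer film = 1/(h_o·2πr_oL) = 1/(21.3×2π×0.25×1) = 0.02989 K/W
R_total = 1.178 K/W
Q = ΔT/R_total = 105/1.178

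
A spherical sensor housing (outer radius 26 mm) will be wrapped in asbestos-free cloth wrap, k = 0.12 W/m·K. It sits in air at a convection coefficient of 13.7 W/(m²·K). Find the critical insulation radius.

r_cr ≈ 17.5 mm

For a sphere r_cr = 2k/h = 2×0.12/13.7
r_cr = 17.5 mm; since the bare radius (26 mm) is above r_cr, any added insulation will reduce heat loss.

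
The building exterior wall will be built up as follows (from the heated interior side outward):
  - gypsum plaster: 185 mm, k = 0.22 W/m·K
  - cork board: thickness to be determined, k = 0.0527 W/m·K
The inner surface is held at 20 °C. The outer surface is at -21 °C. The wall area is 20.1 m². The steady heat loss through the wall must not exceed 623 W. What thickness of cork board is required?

Thermal resistances in series:
R_gypsum plaster = L/(kA) = 0.185/(0.22×20.1) = 0.04184 K/W
Sum of the known resistances R_other = 0.04184 K/W
Required total resistance R_tot = ΔT/Q_allow = 41/623 = 0.06581 K/W
R_cork board = R_tot − R_other = 0.02397 K/W
L = R·k·A = 0.02397×0.0527×20.1

L ≈ 25.4 mm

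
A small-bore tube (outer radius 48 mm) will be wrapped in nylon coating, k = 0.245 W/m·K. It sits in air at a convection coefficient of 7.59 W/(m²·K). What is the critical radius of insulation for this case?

r_cr ≈ 32.3 mm

For a cylinder r_cr = k/h = 0.245/7.59
r_cr = 32.3 mm; since the bare radius (48 mm) is above r_cr, any added insulation will reduce heat loss.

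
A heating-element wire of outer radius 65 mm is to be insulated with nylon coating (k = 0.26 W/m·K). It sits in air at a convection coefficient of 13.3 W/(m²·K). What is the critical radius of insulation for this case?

For a cylinder r_cr = k/h = 0.26/13.3
r_cr = 19.5 mm; since the bare radius (65 mm) is above r_cr, any added insulation will reduce heat loss.

r_cr ≈ 19.5 mm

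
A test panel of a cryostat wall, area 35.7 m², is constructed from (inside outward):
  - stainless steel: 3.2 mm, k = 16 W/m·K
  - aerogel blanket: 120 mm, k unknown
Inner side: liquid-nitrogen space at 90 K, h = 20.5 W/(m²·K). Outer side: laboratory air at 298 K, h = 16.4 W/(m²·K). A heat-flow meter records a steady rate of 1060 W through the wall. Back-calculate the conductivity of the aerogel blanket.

k ≈ 0.0174 W/(m·K)

Treating each layer as a thermal resistance in series:
R_inner film = 1/(h_i·A) = 1/(20.5×35.7) = 0.001366 K/W
R_stainless steel = L/(kA) = 0.0032/(16×35.7) = 5.602×10^-6 K/W
R_outer film = 1/(h_o·A) = 1/(16.4×35.7) = 0.001708 K/W
Sum of known resistances R_other = 0.00308 K/W
Total R = ΔT/Q = 208/1060 = 0.1962 K/W
R_aerogel blanket = R_total − R_other = 0.1931 K/W
k = L/(R·A) = 0.12/(0.1931×35.7)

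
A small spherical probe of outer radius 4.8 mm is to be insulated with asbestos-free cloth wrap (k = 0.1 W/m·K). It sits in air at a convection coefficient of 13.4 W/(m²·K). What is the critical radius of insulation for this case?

r_cr ≈ 14.9 mm

For a sphere r_cr = 2k/h = 2×0.1/13.4
r_cr = 14.9 mm; since the bare radius (4.8 mm) is below r_cr, adding a thin layer of insulation will *increase* heat loss.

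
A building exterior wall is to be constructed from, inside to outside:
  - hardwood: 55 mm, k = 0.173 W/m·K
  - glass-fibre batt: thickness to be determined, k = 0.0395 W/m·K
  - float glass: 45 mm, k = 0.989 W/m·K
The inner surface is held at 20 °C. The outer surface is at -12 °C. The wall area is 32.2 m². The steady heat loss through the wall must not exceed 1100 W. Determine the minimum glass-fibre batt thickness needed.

Series thermal resistances:
R_hardwood = L/(kA) = 0.055/(0.173×32.2) = 0.009873 K/W
R_float glass = L/(kA) = 0.045/(0.989×32.2) = 0.001413 K/W
Sum of the known resistances R_other = 0.01129 K/W
Required total resistance R_tot = ΔT/Q_allow = 32/1100 = 0.02909 K/W
R_glass-fibre batt = R_tot − R_other = 0.0178 K/W
L = R·k·A = 0.0178×0.0395×32.2

L ≈ 22.6 mm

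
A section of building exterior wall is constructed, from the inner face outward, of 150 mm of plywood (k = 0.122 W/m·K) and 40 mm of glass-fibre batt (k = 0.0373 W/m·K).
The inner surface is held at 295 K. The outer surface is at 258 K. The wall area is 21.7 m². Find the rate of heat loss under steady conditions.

Q ≈ 349 W

Using the resistance-network approach (series):
R_plywood = L/(kA) = 0.15/(0.122×21.7) = 0.05666 K/W
R_glass-fibre batt = L/(kA) = 0.04/(0.0373×21.7) = 0.04942 K/W
R_total = 0.1061 K/W
Q = ΔT / R_total = 37 / 0.1061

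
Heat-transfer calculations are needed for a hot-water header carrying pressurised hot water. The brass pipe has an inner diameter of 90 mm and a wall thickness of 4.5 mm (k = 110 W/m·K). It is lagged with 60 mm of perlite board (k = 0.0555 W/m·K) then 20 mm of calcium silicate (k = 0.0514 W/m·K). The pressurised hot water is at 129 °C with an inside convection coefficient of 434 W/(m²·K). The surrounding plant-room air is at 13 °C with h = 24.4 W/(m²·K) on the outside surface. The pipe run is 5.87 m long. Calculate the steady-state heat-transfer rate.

Cylindrical conduction, so R = ln(r₂/r₁)/(2πkL) per layer, in series:
R_inner film = 1/(h_i·2πr₁L) = 1/(434×2π×0.045×5.87) = 0.001388 K/W
R_brass pipe wall = ln(49.5/45)/(2π×110×5.87) = 2.349×10^-5 K/W
R_perlite board = ln(109.5/49.5)/(2π×0.0555×5.87) = 0.3879 K/W
R_calcium silicate = ln(129.5/109.5)/(2π×0.0514×5.87) = 0.08849 K/W
R_outer film = 1/(h_o·2πr_oL) = 1/(24.4×2π×0.1295×5.87) = 0.008581 K/W
R_total = 0.4864 K/W
Q = ΔT/R_total = 116/0.4864

Q ≈ 239 W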